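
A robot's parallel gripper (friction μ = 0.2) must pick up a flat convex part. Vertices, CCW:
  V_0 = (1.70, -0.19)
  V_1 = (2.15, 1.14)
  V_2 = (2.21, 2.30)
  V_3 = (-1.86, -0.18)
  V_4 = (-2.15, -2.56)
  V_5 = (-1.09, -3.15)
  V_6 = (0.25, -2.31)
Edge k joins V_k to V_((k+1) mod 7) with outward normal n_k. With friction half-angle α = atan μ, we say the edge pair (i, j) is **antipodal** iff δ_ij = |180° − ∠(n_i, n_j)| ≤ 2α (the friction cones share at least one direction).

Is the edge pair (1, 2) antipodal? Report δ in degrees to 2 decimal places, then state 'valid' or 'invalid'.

δ = 55.68°, invalid

α = atan 0.2 = 11.31°;  2α = 22.62°
edge 1: e_1 = (+0.06, +1.16);  n_1 = (+0.9987, -0.0517)
edge 2: e_2 = (-4.07, -2.48);  n_2 = (-0.5203, +0.8540)
∠(n_1, n_2) = 124.32°
δ = |180° − 124.32°| = 55.68°
55.68° > 2α = 22.62°  →  invalid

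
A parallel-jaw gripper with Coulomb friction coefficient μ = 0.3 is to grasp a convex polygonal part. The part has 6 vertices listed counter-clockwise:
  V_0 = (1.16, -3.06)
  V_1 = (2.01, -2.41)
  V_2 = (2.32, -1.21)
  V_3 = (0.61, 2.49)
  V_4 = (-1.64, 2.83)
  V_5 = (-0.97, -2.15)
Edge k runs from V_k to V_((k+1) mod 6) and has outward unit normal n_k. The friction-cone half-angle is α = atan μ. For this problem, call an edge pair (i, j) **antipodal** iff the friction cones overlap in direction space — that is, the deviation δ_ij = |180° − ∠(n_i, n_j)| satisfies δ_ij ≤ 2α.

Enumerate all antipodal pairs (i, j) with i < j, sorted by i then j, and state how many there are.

α = atan 0.3 = 16.70°;  2α = 33.40°
n_0 = (+0.6075, -0.7944)
n_1 = (+0.9682, -0.2501)
n_2 = (+0.9077, +0.4195)
n_3 = (+0.1494, +0.9888)
n_4 = (-0.9911, -0.1333)
n_5 = (-0.3929, -0.9196)
  (0,1): δ = 141.89°  ·
  (0,2): δ = 102.60°  ·
  (0,3): δ = 46.00°  ·
  (0,4): δ = 60.26°  ·
  (0,5): δ = 119.46°  ·
  (1,2): δ = 140.71°  ·
  (1,3): δ = 84.11°  ·
  (1,4): δ = 22.15°  ✓
  (1,5): δ = 81.35°  ·
  (2,3): δ = 123.40°  ·
  (2,4): δ = 17.14°  ✓
  (2,5): δ = 42.06°  ·
  (3,4): δ = 73.74°  ·
  (3,5): δ = 14.54°  ✓
  (4,5): δ = 120.80°  ·
antipodal pairs: 3

count = 3; pairs: (1,4), (2,4), (3,5)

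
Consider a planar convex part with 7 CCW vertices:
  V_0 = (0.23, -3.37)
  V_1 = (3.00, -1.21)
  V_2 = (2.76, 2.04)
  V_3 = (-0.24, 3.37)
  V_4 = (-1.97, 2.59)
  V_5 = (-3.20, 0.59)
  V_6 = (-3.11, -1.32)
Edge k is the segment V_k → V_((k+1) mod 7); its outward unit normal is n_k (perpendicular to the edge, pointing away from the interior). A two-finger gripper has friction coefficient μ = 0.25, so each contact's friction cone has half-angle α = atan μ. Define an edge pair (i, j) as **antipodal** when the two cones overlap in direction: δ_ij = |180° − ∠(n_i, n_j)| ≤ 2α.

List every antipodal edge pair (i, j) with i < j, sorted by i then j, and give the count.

count = 4; pairs: (0,3), (0,4), (1,5), (2,6)

α = atan 0.25 = 14.04°;  2α = 28.07°
n_0 = (+0.6149, -0.7886)
n_1 = (+0.9973, +0.0736)
n_2 = (+0.4053, +0.9142)
n_3 = (-0.4110, +0.9116)
n_4 = (-0.8518, +0.5239)
n_5 = (-0.9989, -0.0471)
n_6 = (-0.5231, -0.8523)
  (0,1): δ = 123.72°  ·
  (0,2): δ = 61.86°  ·
  (0,3): δ = 13.68°  ✓
  (0,4): δ = 20.46°  ✓
  (0,5): δ = 54.75°  ·
  (0,6): δ = 110.51°  ·
  (1,2): δ = 118.13°  ·
  (1,3): δ = 69.95°  ·
  (1,4): δ = 35.81°  ·
  (1,5): δ = 1.53°  ✓
  (1,6): δ = 54.24°  ·
  (2,3): δ = 131.82°  ·
  (2,4): δ = 97.68°  ·
  (2,5): δ = 63.39°  ·
  (2,6): δ = 7.63°  ✓
  (3,4): δ = 145.86°  ·
  (3,5): δ = 111.57°  ·
  (3,6): δ = 55.81°  ·
  (4,5): δ = 145.71°  ·
  (4,6): δ = 89.95°  ·
  (5,6): δ = 124.24°  ·
antipodal pairs: 4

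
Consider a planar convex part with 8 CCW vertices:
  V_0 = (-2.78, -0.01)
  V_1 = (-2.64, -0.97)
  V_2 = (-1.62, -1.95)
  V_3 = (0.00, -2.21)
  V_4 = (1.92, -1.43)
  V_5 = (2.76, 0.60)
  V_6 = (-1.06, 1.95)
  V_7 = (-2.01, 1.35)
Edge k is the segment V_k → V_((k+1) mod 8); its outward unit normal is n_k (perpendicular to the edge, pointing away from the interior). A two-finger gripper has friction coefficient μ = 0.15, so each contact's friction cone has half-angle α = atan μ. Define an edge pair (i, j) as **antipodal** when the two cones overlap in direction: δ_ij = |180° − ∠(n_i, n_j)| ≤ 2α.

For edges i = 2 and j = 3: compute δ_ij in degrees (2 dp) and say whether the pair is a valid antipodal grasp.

δ = 148.77°, invalid

α = atan 0.15 = 8.53°;  2α = 17.06°
edge 2: e_2 = (+1.62, -0.26);  n_2 = (-0.1585, -0.9874)
edge 3: e_3 = (+1.92, +0.78);  n_3 = (+0.3764, -0.9265)
∠(n_2, n_3) = 31.23°
δ = |180° − 31.23°| = 148.77°
148.77° > 2α = 17.06°  →  invalid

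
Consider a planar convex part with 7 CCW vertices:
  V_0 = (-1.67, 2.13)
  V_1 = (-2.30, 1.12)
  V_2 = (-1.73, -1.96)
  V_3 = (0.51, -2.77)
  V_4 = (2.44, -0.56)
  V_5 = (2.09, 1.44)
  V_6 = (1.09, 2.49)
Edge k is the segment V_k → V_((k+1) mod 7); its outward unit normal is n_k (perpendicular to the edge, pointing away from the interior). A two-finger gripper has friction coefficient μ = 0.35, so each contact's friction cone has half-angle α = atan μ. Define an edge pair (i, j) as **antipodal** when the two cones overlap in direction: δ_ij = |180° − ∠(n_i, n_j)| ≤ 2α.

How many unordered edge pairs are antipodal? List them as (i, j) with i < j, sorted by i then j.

count = 5; pairs: (0,3), (1,4), (1,5), (2,5), (2,6)

α = atan 0.35 = 19.29°;  2α = 38.58°
n_0 = (-0.8485, +0.5292)
n_1 = (-0.9833, -0.1820)
n_2 = (-0.3401, -0.9404)
n_3 = (+0.7532, -0.6578)
n_4 = (+0.9850, +0.1724)
n_5 = (+0.7241, +0.6897)
n_6 = (-0.1293, +0.9916)
  (0,1): δ = 137.56°  ·
  (0,2): δ = 77.93°  ·
  (0,3): δ = 9.18°  ✓
  (0,4): δ = 41.88°  ·
  (0,5): δ = 75.56°  ·
  (0,6): δ = 129.39°  ·
  (1,2): δ = 120.37°  ·
  (1,3): δ = 51.62°  ·
  (1,4): δ = 0.56°  ✓
  (1,5): δ = 33.12°  ✓
  (1,6): δ = 86.95°  ·
  (2,3): δ = 111.25°  ·
  (2,4): δ = 60.19°  ·
  (2,5): δ = 26.52°  ✓
  (2,6): δ = 27.31°  ✓
  (3,4): δ = 128.94°  ·
  (3,5): δ = 95.27°  ·
  (3,6): δ = 41.44°  ·
  (4,5): δ = 146.32°  ·
  (4,6): δ = 92.49°  ·
  (5,6): δ = 126.17°  ·
antipodal pairs: 5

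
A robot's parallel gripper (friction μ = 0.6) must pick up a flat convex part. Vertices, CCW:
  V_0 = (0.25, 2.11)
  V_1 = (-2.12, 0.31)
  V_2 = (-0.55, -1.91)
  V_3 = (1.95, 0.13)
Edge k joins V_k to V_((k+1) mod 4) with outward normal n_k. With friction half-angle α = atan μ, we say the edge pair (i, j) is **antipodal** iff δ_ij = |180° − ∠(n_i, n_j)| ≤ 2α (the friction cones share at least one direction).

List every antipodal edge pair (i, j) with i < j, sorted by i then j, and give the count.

count = 2; pairs: (0,2), (1,3)

α = atan 0.6 = 30.96°;  2α = 61.93°
n_0 = (-0.6048, +0.7964)
n_1 = (-0.8165, -0.5774)
n_2 = (+0.6322, -0.7748)
n_3 = (+0.7587, +0.6514)
  (0,1): δ = 91.95°  ·
  (0,2): δ = 2.00°  ✓
  (0,3): δ = 93.43°  ·
  (1,2): δ = 86.05°  ·
  (1,3): δ = 5.38°  ✓
  (2,3): δ = 88.57°  ·
antipodal pairs: 2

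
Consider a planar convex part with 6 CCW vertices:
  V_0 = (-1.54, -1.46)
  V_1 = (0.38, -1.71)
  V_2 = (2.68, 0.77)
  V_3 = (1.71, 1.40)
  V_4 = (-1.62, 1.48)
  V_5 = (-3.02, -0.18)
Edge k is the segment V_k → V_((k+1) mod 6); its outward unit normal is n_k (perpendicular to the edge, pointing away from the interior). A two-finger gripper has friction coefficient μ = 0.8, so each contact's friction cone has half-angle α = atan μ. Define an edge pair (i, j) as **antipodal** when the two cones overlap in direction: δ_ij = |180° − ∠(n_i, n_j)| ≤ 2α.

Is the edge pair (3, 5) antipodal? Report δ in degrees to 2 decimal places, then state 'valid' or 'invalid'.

α = atan 0.8 = 38.66°;  2α = 77.32°
edge 3: e_3 = (-3.33, +0.08);  n_3 = (+0.0240, +0.9997)
edge 5: e_5 = (+1.48, -1.28);  n_5 = (-0.6542, -0.7564)
∠(n_3, n_5) = 140.52°
δ = |180° − 140.52°| = 39.48°
39.48° ≤ 2α = 77.32°  →  valid

δ = 39.48°, valid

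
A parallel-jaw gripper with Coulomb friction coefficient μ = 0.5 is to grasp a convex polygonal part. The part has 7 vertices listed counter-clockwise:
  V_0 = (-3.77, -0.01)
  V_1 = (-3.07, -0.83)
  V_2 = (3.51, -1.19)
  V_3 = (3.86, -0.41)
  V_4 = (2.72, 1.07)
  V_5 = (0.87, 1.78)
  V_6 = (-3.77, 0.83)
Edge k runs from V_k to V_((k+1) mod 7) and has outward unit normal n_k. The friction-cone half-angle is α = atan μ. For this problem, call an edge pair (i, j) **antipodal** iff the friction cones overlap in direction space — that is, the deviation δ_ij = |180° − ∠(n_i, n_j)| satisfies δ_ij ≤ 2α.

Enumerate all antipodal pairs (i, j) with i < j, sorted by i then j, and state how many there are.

α = atan 0.5 = 26.57°;  2α = 53.13°
n_0 = (-0.7606, -0.6493)
n_1 = (-0.0546, -0.9985)
n_2 = (+0.9124, -0.4094)
n_3 = (+0.7922, +0.6102)
n_4 = (+0.3583, +0.9336)
n_5 = (-0.2006, +0.9797)
n_6 = (-1.0000, -0.0000)
  (0,1): δ = 133.62°  ·
  (0,2): δ = 64.65°  ·
  (0,3): δ = 2.88°  ✓
  (0,4): δ = 28.52°  ✓
  (0,5): δ = 61.08°  ·
  (0,6): δ = 139.51°  ·
  (1,2): δ = 111.04°  ·
  (1,3): δ = 49.26°  ✓
  (1,4): δ = 17.86°  ✓
  (1,5): δ = 14.70°  ✓
  (1,6): δ = 93.13°  ·
  (2,3): δ = 118.23°  ·
  (2,4): δ = 86.83°  ·
  (2,5): δ = 54.26°  ·
  (2,6): δ = 24.17°  ✓
  (3,4): δ = 148.60°  ·
  (3,5): δ = 116.04°  ·
  (3,6): δ = 37.61°  ✓
  (4,5): δ = 147.43°  ·
  (4,6): δ = 69.00°  ·
  (5,6): δ = 101.57°  ·
antipodal pairs: 7

count = 7; pairs: (0,3), (0,4), (1,3), (1,4), (1,5), (2,6), (3,6)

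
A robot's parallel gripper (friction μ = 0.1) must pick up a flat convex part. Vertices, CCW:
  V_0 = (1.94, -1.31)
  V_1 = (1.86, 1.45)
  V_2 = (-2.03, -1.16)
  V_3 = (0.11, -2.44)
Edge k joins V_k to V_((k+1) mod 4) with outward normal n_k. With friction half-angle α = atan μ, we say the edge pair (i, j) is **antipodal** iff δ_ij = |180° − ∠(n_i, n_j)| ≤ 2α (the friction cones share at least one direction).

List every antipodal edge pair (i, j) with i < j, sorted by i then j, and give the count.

α = atan 0.1 = 5.71°;  2α = 11.42°
n_0 = (+0.9996, +0.0290)
n_1 = (-0.5572, +0.8304)
n_2 = (-0.5133, -0.8582)
n_3 = (+0.5254, -0.8509)
  (0,1): δ = 57.80°  ·
  (0,2): δ = 57.45°  ·
  (0,3): δ = 120.03°  ·
  (1,2): δ = 64.74°  ·
  (1,3): δ = 2.16°  ✓
  (2,3): δ = 117.42°  ·
antipodal pairs: 1

count = 1; pairs: (1,3)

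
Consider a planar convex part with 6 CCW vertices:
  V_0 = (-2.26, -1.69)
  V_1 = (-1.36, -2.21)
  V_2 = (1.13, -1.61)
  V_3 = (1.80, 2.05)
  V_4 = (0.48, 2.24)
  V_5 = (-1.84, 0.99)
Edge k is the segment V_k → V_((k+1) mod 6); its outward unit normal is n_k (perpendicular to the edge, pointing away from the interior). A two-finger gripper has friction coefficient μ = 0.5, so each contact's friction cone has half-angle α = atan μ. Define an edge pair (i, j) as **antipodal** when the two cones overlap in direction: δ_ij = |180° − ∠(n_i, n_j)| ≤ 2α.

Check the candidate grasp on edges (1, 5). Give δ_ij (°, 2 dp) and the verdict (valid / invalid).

α = atan 0.5 = 26.57°;  2α = 53.13°
edge 1: e_1 = (+2.49, +0.60);  n_1 = (+0.2343, -0.9722)
edge 5: e_5 = (-0.42, -2.68);  n_5 = (-0.9879, +0.1548)
∠(n_1, n_5) = 112.45°
δ = |180° − 112.45°| = 67.55°
67.55° > 2α = 53.13°  →  invalid

δ = 67.55°, invalid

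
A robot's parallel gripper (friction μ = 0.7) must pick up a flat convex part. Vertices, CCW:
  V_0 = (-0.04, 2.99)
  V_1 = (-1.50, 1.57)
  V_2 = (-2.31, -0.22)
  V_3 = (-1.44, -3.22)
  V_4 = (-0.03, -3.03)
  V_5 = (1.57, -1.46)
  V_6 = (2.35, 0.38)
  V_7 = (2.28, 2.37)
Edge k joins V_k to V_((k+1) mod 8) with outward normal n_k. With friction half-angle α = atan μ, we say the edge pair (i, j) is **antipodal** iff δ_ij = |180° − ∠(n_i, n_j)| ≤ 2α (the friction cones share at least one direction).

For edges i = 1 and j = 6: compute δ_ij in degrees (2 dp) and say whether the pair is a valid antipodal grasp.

δ = 26.36°, valid

α = atan 0.7 = 34.99°;  2α = 69.98°
edge 1: e_1 = (-0.81, -1.79);  n_1 = (-0.9111, +0.4123)
edge 6: e_6 = (-0.07, +1.99);  n_6 = (+0.9994, +0.0352)
∠(n_1, n_6) = 153.64°
δ = |180° − 153.64°| = 26.36°
26.36° ≤ 2α = 69.98°  →  valid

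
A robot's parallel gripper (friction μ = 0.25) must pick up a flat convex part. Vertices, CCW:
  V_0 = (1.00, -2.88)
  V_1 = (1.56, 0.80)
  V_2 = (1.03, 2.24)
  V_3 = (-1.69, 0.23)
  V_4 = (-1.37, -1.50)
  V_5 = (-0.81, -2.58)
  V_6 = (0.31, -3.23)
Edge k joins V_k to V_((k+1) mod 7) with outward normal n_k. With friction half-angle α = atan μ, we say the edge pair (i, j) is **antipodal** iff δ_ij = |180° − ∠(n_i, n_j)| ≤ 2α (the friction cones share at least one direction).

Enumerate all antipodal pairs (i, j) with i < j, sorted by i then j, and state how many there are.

count = 4; pairs: (0,3), (1,3), (1,4), (2,6)

α = atan 0.25 = 14.04°;  2α = 28.07°
n_0 = (+0.9886, -0.1504)
n_1 = (+0.9385, +0.3454)
n_2 = (-0.5943, +0.8042)
n_3 = (-0.9833, -0.1819)
n_4 = (-0.8878, -0.4603)
n_5 = (-0.5019, -0.8649)
n_6 = (+0.4524, -0.8918)
  (0,1): δ = 151.14°  ·
  (0,2): δ = 44.88°  ·
  (0,3): δ = 19.13°  ✓
  (0,4): δ = 36.06°  ·
  (0,5): δ = 68.52°  ·
  (0,6): δ = 125.55°  ·
  (1,2): δ = 73.74°  ·
  (1,3): δ = 9.73°  ✓
  (1,4): δ = 7.20°  ✓
  (1,5): δ = 39.66°  ·
  (1,6): δ = 96.69°  ·
  (2,3): δ = 115.98°  ·
  (2,4): δ = 99.06°  ·
  (2,5): δ = 66.59°  ·
  (2,6): δ = 9.57°  ✓
  (3,4): δ = 163.07°  ·
  (3,5): δ = 130.61°  ·
  (3,6): δ = 73.58°  ·
  (4,5): δ = 147.54°  ·
  (4,6): δ = 90.51°  ·
  (5,6): δ = 122.97°  ·
antipodal pairs: 4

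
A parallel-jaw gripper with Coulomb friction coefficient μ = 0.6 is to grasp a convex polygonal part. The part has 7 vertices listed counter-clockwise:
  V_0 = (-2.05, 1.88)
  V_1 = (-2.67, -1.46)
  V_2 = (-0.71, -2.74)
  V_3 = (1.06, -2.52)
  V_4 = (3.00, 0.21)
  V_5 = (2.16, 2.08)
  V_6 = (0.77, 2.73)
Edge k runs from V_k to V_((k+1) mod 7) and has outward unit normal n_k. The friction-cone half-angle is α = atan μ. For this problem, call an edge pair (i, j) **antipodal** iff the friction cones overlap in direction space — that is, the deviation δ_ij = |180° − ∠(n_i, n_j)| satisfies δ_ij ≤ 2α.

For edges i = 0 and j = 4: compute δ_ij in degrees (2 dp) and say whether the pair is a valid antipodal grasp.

δ = 34.71°, valid

α = atan 0.6 = 30.96°;  2α = 61.93°
edge 0: e_0 = (-0.62, -3.34);  n_0 = (-0.9832, +0.1825)
edge 4: e_4 = (-0.84, +1.87);  n_4 = (+0.9122, +0.4098)
∠(n_0, n_4) = 145.29°
δ = |180° − 145.29°| = 34.71°
34.71° ≤ 2α = 61.93°  →  valid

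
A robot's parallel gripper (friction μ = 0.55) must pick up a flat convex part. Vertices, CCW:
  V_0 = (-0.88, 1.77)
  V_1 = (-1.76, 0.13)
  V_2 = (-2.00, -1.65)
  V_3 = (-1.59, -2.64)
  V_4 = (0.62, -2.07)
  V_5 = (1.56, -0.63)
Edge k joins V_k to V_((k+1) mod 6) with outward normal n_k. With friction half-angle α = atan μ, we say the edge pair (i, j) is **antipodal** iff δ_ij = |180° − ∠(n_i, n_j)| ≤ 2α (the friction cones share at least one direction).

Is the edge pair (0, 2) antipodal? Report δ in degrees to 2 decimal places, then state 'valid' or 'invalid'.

δ = 129.29°, invalid

α = atan 0.55 = 28.81°;  2α = 57.62°
edge 0: e_0 = (-0.88, -1.64);  n_0 = (-0.8812, +0.4728)
edge 2: e_2 = (+0.41, -0.99);  n_2 = (-0.9239, -0.3826)
∠(n_0, n_2) = 50.71°
δ = |180° − 50.71°| = 129.29°
129.29° > 2α = 57.62°  →  invalid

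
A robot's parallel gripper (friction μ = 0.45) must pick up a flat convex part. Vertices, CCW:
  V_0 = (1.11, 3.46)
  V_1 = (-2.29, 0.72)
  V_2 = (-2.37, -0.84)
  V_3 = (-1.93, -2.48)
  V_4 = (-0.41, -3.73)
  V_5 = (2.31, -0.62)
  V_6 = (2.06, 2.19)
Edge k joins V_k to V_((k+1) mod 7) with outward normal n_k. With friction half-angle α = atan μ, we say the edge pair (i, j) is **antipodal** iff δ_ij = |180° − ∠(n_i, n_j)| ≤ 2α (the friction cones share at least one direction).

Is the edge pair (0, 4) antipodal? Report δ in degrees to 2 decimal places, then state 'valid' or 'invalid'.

δ = 9.96°, valid

α = atan 0.45 = 24.23°;  2α = 48.46°
edge 0: e_0 = (-3.40, -2.74);  n_0 = (-0.6275, +0.7786)
edge 4: e_4 = (+2.72, +3.11);  n_4 = (+0.7527, -0.6583)
∠(n_0, n_4) = 170.04°
δ = |180° − 170.04°| = 9.96°
9.96° ≤ 2α = 48.46°  →  valid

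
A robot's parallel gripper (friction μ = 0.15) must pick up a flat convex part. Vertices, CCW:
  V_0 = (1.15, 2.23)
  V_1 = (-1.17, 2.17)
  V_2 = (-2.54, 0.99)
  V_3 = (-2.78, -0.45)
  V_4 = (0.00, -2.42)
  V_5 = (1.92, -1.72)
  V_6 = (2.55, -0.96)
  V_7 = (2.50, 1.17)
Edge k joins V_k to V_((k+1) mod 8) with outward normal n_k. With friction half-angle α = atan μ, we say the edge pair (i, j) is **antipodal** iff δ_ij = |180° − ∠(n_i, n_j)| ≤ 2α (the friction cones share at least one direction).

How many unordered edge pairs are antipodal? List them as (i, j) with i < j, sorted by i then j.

count = 3; pairs: (1,5), (2,6), (3,7)

α = atan 0.15 = 8.53°;  2α = 17.06°
n_0 = (-0.0259, +0.9997)
n_1 = (-0.6526, +0.7577)
n_2 = (-0.9864, +0.1644)
n_3 = (-0.5782, -0.8159)
n_4 = (+0.3425, -0.9395)
n_5 = (+0.7699, -0.6382)
n_6 = (+0.9997, +0.0235)
n_7 = (+0.6176, +0.7865)
  (0,1): δ = 140.74°  ·
  (0,2): δ = 100.94°  ·
  (0,3): δ = 36.80°  ·
  (0,4): δ = 18.55°  ·
  (0,5): δ = 48.86°  ·
  (0,6): δ = 89.86°  ·
  (0,7): δ = 140.38°  ·
  (1,2): δ = 140.20°  ·
  (1,3): δ = 76.06°  ·
  (1,4): δ = 20.71°  ·
  (1,5): δ = 9.60°  ✓
  (1,6): δ = 50.61°  ·
  (1,7): δ = 101.12°  ·
  (2,3): δ = 115.86°  ·
  (2,4): δ = 60.51°  ·
  (2,5): δ = 30.19°  ·
  (2,6): δ = 10.81°  ✓
  (2,7): δ = 61.32°  ·
  (3,4): δ = 124.65°  ·
  (3,5): δ = 94.33°  ·
  (3,6): δ = 53.33°  ·
  (3,7): δ = 2.82°  ✓
  (4,5): δ = 149.69°  ·
  (4,6): δ = 108.69°  ·
  (4,7): δ = 58.17°  ·
  (5,6): δ = 139.00°  ·
  (5,7): δ = 88.48°  ·
  (6,7): δ = 129.48°  ·
antipodal pairs: 3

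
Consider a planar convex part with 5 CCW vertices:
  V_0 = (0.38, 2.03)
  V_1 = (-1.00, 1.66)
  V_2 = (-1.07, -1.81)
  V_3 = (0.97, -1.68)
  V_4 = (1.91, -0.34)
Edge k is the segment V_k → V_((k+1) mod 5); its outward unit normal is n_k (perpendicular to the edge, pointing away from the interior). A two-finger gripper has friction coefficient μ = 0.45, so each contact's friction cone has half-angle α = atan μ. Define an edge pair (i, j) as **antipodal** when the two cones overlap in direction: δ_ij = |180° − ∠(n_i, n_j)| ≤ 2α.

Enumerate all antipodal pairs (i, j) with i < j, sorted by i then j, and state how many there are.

α = atan 0.45 = 24.23°;  2α = 48.46°
n_0 = (-0.2590, +0.9659)
n_1 = (-0.9998, +0.0202)
n_2 = (+0.0636, -0.9980)
n_3 = (+0.8187, -0.5743)
n_4 = (+0.8401, +0.5424)
  (0,1): δ = 106.16°  ·
  (0,2): δ = 11.36°  ✓
  (0,3): δ = 39.94°  ✓
  (0,4): δ = 107.84°  ·
  (1,2): δ = 85.20°  ·
  (1,3): δ = 33.89°  ✓
  (1,4): δ = 34.00°  ✓
  (2,3): δ = 128.70°  ·
  (2,4): δ = 60.80°  ·
  (3,4): δ = 112.11°  ·
antipodal pairs: 4

count = 4; pairs: (0,2), (0,3), (1,3), (1,4)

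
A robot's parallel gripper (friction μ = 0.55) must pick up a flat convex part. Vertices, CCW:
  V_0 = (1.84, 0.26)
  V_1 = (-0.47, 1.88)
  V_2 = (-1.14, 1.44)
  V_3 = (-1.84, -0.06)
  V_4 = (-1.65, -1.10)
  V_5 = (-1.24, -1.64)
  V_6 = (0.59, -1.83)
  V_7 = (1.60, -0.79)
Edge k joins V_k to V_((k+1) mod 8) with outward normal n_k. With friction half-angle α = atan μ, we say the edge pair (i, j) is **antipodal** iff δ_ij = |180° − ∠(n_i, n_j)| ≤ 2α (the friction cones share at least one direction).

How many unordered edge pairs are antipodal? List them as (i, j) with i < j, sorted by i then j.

α = atan 0.55 = 28.81°;  2α = 57.62°
n_0 = (+0.5742, +0.8187)
n_1 = (-0.5489, +0.8359)
n_2 = (-0.9062, +0.4229)
n_3 = (-0.9837, -0.1797)
n_4 = (-0.7964, -0.6047)
n_5 = (-0.1033, -0.9947)
n_6 = (+0.7174, -0.6967)
n_7 = (+0.9749, -0.2228)
  (0,1): δ = 111.66°  ·
  (0,2): δ = 79.97°  ·
  (0,3): δ = 44.60°  ✓
  (0,4): δ = 17.75°  ✓
  (0,5): δ = 29.11°  ✓
  (0,6): δ = 80.88°  ·
  (0,7): δ = 112.17°  ·
  (1,2): δ = 148.31°  ·
  (1,3): δ = 112.94°  ·
  (1,4): δ = 86.09°  ·
  (1,5): δ = 39.22°  ✓
  (1,6): δ = 12.54°  ✓
  (1,7): δ = 43.83°  ✓
  (2,3): δ = 144.63°  ·
  (2,4): δ = 117.78°  ·
  (2,5): δ = 70.91°  ·
  (2,6): δ = 19.14°  ✓
  (2,7): δ = 12.14°  ✓
  (3,4): δ = 153.15°  ·
  (3,5): δ = 106.28°  ·
  (3,6): δ = 54.51°  ✓
  (3,7): δ = 23.23°  ✓
  (4,5): δ = 133.14°  ·
  (4,6): δ = 81.37°  ·
  (4,7): δ = 50.08°  ✓
  (5,6): δ = 128.23°  ·
  (5,7): δ = 96.95°  ·
  (6,7): δ = 148.71°  ·
antipodal pairs: 11

count = 11; pairs: (0,3), (0,4), (0,5), (1,5), (1,6), (1,7), (2,6), (2,7), (3,6), (3,7), (4,7)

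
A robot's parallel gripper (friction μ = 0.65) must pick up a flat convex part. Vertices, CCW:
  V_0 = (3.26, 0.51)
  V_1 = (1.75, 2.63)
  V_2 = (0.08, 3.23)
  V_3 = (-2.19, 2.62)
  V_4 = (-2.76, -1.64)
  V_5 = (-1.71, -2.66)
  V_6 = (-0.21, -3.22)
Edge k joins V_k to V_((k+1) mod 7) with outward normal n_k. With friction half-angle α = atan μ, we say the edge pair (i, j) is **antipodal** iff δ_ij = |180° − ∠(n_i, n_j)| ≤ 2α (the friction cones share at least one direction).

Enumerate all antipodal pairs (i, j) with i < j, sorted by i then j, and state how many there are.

count = 9; pairs: (0,3), (0,4), (0,5), (1,4), (1,5), (2,4), (2,5), (2,6), (3,6)

α = atan 0.65 = 33.02°;  2α = 66.05°
n_0 = (+0.8145, +0.5801)
n_1 = (+0.3381, +0.9411)
n_2 = (-0.2595, +0.9657)
n_3 = (-0.9912, +0.1326)
n_4 = (-0.6968, -0.7173)
n_5 = (-0.3498, -0.9368)
n_6 = (+0.7322, -0.6811)
  (0,1): δ = 145.22°  ·
  (0,2): δ = 110.42°  ·
  (0,3): δ = 43.08°  ✓
  (0,4): δ = 10.37°  ✓
  (0,5): δ = 34.07°  ✓
  (0,6): δ = 101.61°  ·
  (1,2): δ = 145.20°  ·
  (1,3): δ = 77.86°  ·
  (1,4): δ = 24.41°  ✓
  (1,5): δ = 0.71°  ✓
  (1,6): δ = 66.83°  ·
  (2,3): δ = 112.66°  ·
  (2,4): δ = 59.21°  ✓
  (2,5): δ = 35.51°  ✓
  (2,6): δ = 32.03°  ✓
  (3,4): δ = 126.55°  ·
  (3,5): δ = 102.85°  ·
  (3,6): δ = 35.31°  ✓
  (4,5): δ = 156.30°  ·
  (4,6): δ = 88.76°  ·
  (5,6): δ = 112.46°  ·
antipodal pairs: 9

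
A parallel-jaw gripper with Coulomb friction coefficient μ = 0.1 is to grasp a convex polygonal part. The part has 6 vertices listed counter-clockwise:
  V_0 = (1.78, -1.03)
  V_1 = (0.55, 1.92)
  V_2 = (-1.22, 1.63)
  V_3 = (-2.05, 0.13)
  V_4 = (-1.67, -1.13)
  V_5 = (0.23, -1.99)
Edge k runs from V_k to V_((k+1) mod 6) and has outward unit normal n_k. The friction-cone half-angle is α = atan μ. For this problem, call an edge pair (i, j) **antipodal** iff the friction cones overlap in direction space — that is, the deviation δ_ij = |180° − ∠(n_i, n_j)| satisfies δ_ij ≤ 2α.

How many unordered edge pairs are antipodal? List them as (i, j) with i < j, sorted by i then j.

α = atan 0.1 = 5.71°;  2α = 11.42°
n_0 = (+0.9230, +0.3848)
n_1 = (-0.1617, +0.9868)
n_2 = (-0.8750, +0.4842)
n_3 = (-0.9574, -0.2887)
n_4 = (-0.4124, -0.9110)
n_5 = (+0.5265, -0.8501)
  (0,1): δ = 103.33°  ·
  (0,2): δ = 51.59°  ·
  (0,3): δ = 5.85°  ✓
  (0,4): δ = 43.01°  ·
  (0,5): δ = 99.14°  ·
  (1,2): δ = 128.26°  ·
  (1,3): δ = 82.52°  ·
  (1,4): δ = 33.66°  ·
  (1,5): δ = 22.47°  ·
  (2,3): δ = 134.26°  ·
  (2,4): δ = 85.40°  ·
  (2,5): δ = 29.27°  ·
  (3,4): δ = 131.14°  ·
  (3,5): δ = 75.01°  ·
  (4,5): δ = 123.87°  ·
antipodal pairs: 1

count = 1; pairs: (0,3)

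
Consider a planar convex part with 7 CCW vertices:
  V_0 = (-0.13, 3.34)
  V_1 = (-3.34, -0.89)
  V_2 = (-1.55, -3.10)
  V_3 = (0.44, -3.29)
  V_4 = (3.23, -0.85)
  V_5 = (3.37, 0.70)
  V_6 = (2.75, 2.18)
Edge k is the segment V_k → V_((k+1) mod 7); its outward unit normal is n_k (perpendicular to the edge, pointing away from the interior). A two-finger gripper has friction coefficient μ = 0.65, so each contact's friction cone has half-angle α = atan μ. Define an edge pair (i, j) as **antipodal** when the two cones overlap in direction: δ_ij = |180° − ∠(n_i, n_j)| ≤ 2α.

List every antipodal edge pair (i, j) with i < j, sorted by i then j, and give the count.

α = atan 0.65 = 33.02°;  2α = 66.05°
n_0 = (-0.7966, +0.6045)
n_1 = (-0.7771, -0.6294)
n_2 = (-0.0950, -0.9955)
n_3 = (+0.6583, -0.7527)
n_4 = (+0.9959, -0.0900)
n_5 = (+0.9223, +0.3864)
n_6 = (+0.3736, +0.9276)
  (0,1): δ = 103.80°  ·
  (0,2): δ = 58.26°  ✓
  (0,3): δ = 11.64°  ✓
  (0,4): δ = 32.03°  ✓
  (0,5): δ = 59.92°  ✓
  (0,6): δ = 105.26°  ·
  (1,2): δ = 134.46°  ·
  (1,3): δ = 87.83°  ·
  (1,4): δ = 44.17°  ✓
  (1,5): δ = 16.28°  ✓
  (1,6): δ = 29.06°  ✓
  (2,3): δ = 133.37°  ·
  (2,4): δ = 89.71°  ·
  (2,5): δ = 61.82°  ✓
  (2,6): δ = 16.48°  ✓
  (3,4): δ = 136.33°  ·
  (3,5): δ = 108.44°  ·
  (3,6): δ = 63.11°  ✓
  (4,5): δ = 152.11°  ·
  (4,6): δ = 106.78°  ·
  (5,6): δ = 134.67°  ·
antipodal pairs: 10

count = 10; pairs: (0,2), (0,3), (0,4), (0,5), (1,4), (1,5), (1,6), (2,5), (2,6), (3,6)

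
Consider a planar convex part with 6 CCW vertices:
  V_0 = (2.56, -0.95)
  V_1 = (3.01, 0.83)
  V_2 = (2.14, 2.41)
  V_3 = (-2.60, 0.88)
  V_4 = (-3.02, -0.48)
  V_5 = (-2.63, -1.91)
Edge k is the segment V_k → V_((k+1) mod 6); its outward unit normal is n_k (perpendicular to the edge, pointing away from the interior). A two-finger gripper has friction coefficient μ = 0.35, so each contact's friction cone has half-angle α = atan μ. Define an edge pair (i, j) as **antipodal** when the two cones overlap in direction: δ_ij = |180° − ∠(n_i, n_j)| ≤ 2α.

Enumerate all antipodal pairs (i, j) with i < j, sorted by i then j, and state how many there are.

count = 4; pairs: (0,3), (0,4), (1,4), (2,5)

α = atan 0.35 = 19.29°;  2α = 38.58°
n_0 = (+0.9695, -0.2451)
n_1 = (+0.8760, +0.4823)
n_2 = (-0.3072, +0.9517)
n_3 = (-0.9555, +0.2951)
n_4 = (-0.9648, -0.2631)
n_5 = (+0.1819, -0.9833)
  (0,1): δ = 136.97°  ·
  (0,2): δ = 57.92°  ·
  (0,3): δ = 2.97°  ✓
  (0,4): δ = 29.44°  ✓
  (0,5): δ = 114.67°  ·
  (1,2): δ = 100.95°  ·
  (1,3): δ = 46.00°  ·
  (1,4): δ = 13.58°  ✓
  (1,5): δ = 71.64°  ·
  (2,3): δ = 125.05°  ·
  (2,4): δ = 92.63°  ·
  (2,5): δ = 7.41°  ✓
  (3,4): δ = 147.58°  ·
  (3,5): δ = 62.36°  ·
  (4,5): δ = 94.78°  ·
antipodal pairs: 4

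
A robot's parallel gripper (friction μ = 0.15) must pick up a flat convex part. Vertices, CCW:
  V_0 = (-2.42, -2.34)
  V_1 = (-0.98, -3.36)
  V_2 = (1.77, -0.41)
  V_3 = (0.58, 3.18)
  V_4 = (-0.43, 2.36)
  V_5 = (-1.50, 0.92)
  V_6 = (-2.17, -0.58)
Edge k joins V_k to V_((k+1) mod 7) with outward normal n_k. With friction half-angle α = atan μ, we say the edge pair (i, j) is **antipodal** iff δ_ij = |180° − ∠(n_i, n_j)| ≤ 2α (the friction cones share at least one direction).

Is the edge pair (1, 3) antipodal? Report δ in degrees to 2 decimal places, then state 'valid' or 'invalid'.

δ = 7.94°, valid

α = atan 0.15 = 8.53°;  2α = 17.06°
edge 1: e_1 = (+2.75, +2.95);  n_1 = (+0.7315, -0.6819)
edge 3: e_3 = (-1.01, -0.82);  n_3 = (-0.6303, +0.7763)
∠(n_1, n_3) = 172.06°
δ = |180° − 172.06°| = 7.94°
7.94° ≤ 2α = 17.06°  →  valid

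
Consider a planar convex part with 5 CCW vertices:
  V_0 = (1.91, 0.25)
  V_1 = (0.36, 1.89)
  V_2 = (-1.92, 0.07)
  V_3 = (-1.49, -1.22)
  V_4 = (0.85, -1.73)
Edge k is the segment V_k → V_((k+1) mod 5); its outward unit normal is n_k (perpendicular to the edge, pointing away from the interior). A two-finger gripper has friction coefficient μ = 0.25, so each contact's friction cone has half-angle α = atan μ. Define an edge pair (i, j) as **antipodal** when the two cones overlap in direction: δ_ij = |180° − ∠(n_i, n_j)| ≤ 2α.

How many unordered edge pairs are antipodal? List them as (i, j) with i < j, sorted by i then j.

count = 2; pairs: (0,2), (1,4)

α = atan 0.25 = 14.04°;  2α = 28.07°
n_0 = (+0.7268, +0.6869)
n_1 = (-0.6239, +0.7815)
n_2 = (-0.9487, -0.3162)
n_3 = (-0.2129, -0.9771)
n_4 = (+0.8816, -0.4720)
  (0,1): δ = 94.79°  ·
  (0,2): δ = 24.95°  ✓
  (0,3): δ = 34.32°  ·
  (0,4): δ = 108.45°  ·
  (1,2): δ = 110.16°  ·
  (1,3): δ = 50.89°  ·
  (1,4): δ = 23.24°  ✓
  (2,3): δ = 120.73°  ·
  (2,4): δ = 46.60°  ·
  (3,4): δ = 105.87°  ·
antipodal pairs: 2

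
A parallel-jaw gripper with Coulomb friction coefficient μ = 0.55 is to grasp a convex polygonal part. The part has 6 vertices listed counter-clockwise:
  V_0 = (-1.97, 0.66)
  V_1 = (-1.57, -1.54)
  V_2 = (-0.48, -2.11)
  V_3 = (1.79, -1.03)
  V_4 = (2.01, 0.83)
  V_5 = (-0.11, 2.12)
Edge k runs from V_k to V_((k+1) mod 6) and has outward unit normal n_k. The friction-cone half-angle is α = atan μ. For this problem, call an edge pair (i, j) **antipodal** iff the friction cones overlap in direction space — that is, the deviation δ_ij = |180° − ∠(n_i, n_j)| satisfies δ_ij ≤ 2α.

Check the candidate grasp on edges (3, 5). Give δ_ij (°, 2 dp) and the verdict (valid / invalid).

α = atan 0.55 = 28.81°;  2α = 57.62°
edge 3: e_3 = (+0.22, +1.86);  n_3 = (+0.9931, -0.1175)
edge 5: e_5 = (-1.86, -1.46);  n_5 = (-0.6174, +0.7866)
∠(n_3, n_5) = 134.88°
δ = |180° − 134.88°| = 45.12°
45.12° ≤ 2α = 57.62°  →  valid

δ = 45.12°, valid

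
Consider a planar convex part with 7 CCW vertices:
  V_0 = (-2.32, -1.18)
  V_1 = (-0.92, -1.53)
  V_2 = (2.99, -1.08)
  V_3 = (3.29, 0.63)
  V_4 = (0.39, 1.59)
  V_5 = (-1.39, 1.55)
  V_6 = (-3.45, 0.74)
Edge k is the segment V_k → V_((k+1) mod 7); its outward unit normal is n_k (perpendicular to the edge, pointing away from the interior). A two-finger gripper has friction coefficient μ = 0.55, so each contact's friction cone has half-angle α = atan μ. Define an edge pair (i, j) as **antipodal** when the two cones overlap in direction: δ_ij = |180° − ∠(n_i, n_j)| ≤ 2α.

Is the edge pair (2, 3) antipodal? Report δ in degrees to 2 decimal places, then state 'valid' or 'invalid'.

δ = 98.37°, invalid

α = atan 0.55 = 28.81°;  2α = 57.62°
edge 2: e_2 = (+0.30, +1.71);  n_2 = (+0.9850, -0.1728)
edge 3: e_3 = (-2.90, +0.96);  n_3 = (+0.3143, +0.9493)
∠(n_2, n_3) = 81.63°
δ = |180° − 81.63°| = 98.37°
98.37° > 2α = 57.62°  →  invalid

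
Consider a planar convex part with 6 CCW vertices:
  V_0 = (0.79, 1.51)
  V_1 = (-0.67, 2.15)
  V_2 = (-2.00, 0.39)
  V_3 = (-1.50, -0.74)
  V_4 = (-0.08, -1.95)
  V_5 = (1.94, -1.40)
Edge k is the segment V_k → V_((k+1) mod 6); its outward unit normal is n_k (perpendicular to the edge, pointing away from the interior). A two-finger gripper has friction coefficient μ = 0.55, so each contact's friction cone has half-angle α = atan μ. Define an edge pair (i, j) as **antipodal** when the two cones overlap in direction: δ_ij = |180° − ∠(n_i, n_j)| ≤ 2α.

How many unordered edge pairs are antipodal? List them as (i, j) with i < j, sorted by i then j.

count = 6; pairs: (0,2), (0,3), (0,4), (1,4), (2,5), (3,5)

α = atan 0.55 = 28.81°;  2α = 57.62°
n_0 = (+0.4015, +0.9159)
n_1 = (-0.7978, +0.6029)
n_2 = (-0.9145, -0.4046)
n_3 = (-0.6486, -0.7611)
n_4 = (+0.2627, -0.9649)
n_5 = (+0.9300, +0.3675)
  (0,1): δ = 103.41°  ·
  (0,2): δ = 42.46°  ✓
  (0,3): δ = 16.76°  ✓
  (0,4): δ = 38.90°  ✓
  (0,5): δ = 135.23°  ·
  (1,2): δ = 119.05°  ·
  (1,3): δ = 93.36°  ·
  (1,4): δ = 37.69°  ✓
  (1,5): δ = 58.64°  ·
  (2,3): δ = 154.30°  ·
  (2,4): δ = 98.64°  ·
  (2,5): δ = 2.30°  ✓
  (3,4): δ = 124.33°  ·
  (3,5): δ = 28.00°  ✓
  (4,5): δ = 83.67°  ·
antipodal pairs: 6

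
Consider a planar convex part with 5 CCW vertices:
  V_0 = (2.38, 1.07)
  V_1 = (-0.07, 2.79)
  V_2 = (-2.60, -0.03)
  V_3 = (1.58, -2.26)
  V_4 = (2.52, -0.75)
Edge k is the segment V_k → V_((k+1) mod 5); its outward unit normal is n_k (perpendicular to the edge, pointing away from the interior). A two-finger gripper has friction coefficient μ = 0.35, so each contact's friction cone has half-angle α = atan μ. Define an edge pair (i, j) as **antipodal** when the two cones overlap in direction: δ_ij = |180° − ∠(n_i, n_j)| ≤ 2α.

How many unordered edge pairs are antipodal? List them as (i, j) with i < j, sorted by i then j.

α = atan 0.35 = 19.29°;  2α = 38.58°
n_0 = (+0.5746, +0.8184)
n_1 = (-0.7443, +0.6678)
n_2 = (-0.4707, -0.8823)
n_3 = (+0.8489, -0.5285)
n_4 = (+0.9971, +0.0767)
  (0,1): δ = 96.83°  ·
  (0,2): δ = 6.99°  ✓
  (0,3): δ = 93.17°  ·
  (0,4): δ = 129.47°  ·
  (1,2): δ = 76.18°  ·
  (1,3): δ = 9.99°  ✓
  (1,4): δ = 46.30°  ·
  (2,3): δ = 93.82°  ·
  (2,4): δ = 57.52°  ·
  (3,4): δ = 143.70°  ·
antipodal pairs: 2

count = 2; pairs: (0,2), (1,3)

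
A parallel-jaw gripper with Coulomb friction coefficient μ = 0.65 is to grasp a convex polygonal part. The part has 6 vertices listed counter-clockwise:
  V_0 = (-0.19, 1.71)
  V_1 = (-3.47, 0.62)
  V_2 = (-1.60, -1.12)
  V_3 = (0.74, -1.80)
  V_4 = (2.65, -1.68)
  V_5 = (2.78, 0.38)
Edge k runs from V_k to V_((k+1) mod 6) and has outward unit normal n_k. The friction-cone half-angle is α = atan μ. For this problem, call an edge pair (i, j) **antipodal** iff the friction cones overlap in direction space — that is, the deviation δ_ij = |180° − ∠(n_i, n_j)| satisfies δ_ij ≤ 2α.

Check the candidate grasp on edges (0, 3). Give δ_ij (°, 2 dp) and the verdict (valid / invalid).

δ = 14.79°, valid

α = atan 0.65 = 33.02°;  2α = 66.05°
edge 0: e_0 = (-3.28, -1.09);  n_0 = (-0.3154, +0.9490)
edge 3: e_3 = (+1.91, +0.12);  n_3 = (+0.0627, -0.9980)
∠(n_0, n_3) = 165.21°
δ = |180° − 165.21°| = 14.79°
14.79° ≤ 2α = 66.05°  →  valid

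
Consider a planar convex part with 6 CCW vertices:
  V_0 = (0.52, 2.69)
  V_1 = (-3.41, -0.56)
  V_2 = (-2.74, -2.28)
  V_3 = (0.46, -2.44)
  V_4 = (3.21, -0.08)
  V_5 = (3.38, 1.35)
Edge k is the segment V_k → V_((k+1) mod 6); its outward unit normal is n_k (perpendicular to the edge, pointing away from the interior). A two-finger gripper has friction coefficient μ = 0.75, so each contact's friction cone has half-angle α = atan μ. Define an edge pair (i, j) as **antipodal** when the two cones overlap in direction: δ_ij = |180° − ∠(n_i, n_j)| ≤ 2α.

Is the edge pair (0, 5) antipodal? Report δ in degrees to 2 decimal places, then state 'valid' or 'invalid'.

δ = 115.31°, invalid

α = atan 0.75 = 36.87°;  2α = 73.74°
edge 0: e_0 = (-3.93, -3.25);  n_0 = (-0.6373, +0.7706)
edge 5: e_5 = (-2.86, +1.34);  n_5 = (+0.4243, +0.9055)
∠(n_0, n_5) = 64.69°
δ = |180° − 64.69°| = 115.31°
115.31° > 2α = 73.74°  →  invalid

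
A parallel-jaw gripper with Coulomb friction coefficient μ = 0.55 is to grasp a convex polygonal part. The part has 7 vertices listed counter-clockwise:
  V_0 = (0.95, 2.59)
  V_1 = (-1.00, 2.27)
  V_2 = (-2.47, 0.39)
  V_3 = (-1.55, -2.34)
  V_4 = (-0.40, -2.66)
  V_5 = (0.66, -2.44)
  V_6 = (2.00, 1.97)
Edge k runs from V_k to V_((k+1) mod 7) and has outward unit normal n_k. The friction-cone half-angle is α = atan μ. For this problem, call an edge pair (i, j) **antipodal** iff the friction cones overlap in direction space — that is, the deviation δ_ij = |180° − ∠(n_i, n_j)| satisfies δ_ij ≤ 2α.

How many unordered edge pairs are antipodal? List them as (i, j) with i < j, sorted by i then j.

α = atan 0.55 = 28.81°;  2α = 57.62°
n_0 = (-0.1619, +0.9868)
n_1 = (-0.7878, +0.6160)
n_2 = (-0.9476, -0.3194)
n_3 = (-0.2681, -0.9634)
n_4 = (+0.2032, -0.9791)
n_5 = (+0.9568, -0.2907)
n_6 = (+0.5085, +0.8611)
  (0,1): δ = 137.34°  ·
  (0,2): δ = 80.70°  ·
  (0,3): δ = 24.87°  ✓
  (0,4): δ = 2.41°  ✓
  (0,5): δ = 63.78°  ·
  (0,6): δ = 140.12°  ·
  (1,2): δ = 123.35°  ·
  (1,3): δ = 67.53°  ·
  (1,4): δ = 40.25°  ✓
  (1,5): δ = 21.12°  ✓
  (1,6): δ = 97.46°  ·
  (2,3): δ = 124.17°  ·
  (2,4): δ = 96.90°  ·
  (2,5): δ = 35.53°  ✓
  (2,6): δ = 40.82°  ✓
  (3,4): δ = 152.73°  ·
  (3,5): δ = 91.35°  ·
  (3,6): δ = 15.01°  ✓
  (4,5): δ = 118.63°  ·
  (4,6): δ = 42.29°  ✓
  (5,6): δ = 103.66°  ·
antipodal pairs: 8

count = 8; pairs: (0,3), (0,4), (1,4), (1,5), (2,5), (2,6), (3,6), (4,6)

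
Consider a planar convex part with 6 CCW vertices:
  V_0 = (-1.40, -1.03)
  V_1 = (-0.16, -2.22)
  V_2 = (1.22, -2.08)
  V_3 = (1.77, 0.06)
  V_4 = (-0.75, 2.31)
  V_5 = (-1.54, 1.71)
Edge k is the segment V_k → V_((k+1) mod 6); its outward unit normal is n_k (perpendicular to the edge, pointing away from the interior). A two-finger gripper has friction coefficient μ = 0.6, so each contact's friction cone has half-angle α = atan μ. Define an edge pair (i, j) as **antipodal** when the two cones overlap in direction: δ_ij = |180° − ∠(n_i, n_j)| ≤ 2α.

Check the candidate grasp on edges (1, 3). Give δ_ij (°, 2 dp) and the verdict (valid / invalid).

δ = 47.55°, valid

α = atan 0.6 = 30.96°;  2α = 61.93°
edge 1: e_1 = (+1.38, +0.14);  n_1 = (+0.1009, -0.9949)
edge 3: e_3 = (-2.52, +2.25);  n_3 = (+0.6660, +0.7459)
∠(n_1, n_3) = 132.45°
δ = |180° − 132.45°| = 47.55°
47.55° ≤ 2α = 61.93°  →  valid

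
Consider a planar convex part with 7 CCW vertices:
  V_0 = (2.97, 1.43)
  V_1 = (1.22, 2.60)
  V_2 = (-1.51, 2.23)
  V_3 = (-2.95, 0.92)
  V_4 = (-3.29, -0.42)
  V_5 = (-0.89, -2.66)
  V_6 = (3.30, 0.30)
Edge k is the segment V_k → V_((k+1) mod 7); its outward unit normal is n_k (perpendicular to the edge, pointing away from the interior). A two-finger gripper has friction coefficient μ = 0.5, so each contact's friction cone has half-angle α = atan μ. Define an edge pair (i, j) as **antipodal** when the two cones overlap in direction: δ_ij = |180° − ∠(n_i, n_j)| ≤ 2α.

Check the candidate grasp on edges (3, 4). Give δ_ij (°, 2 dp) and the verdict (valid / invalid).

δ = 118.79°, invalid

α = atan 0.5 = 26.57°;  2α = 53.13°
edge 3: e_3 = (-0.34, -1.34);  n_3 = (-0.9693, +0.2459)
edge 4: e_4 = (+2.40, -2.24);  n_4 = (-0.6823, -0.7311)
∠(n_3, n_4) = 61.21°
δ = |180° − 61.21°| = 118.79°
118.79° > 2α = 53.13°  →  invalid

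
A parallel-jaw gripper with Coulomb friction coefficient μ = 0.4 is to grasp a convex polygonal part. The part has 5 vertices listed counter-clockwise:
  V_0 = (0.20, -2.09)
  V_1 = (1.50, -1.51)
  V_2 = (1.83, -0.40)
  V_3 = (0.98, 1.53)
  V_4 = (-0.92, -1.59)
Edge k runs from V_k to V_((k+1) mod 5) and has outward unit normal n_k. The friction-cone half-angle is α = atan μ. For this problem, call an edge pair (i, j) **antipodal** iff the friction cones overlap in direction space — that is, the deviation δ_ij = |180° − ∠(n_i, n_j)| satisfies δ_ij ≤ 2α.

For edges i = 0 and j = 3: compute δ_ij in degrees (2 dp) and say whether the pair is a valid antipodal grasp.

δ = 34.62°, valid

α = atan 0.4 = 21.80°;  2α = 43.60°
edge 0: e_0 = (+1.30, +0.58);  n_0 = (+0.4074, -0.9132)
edge 3: e_3 = (-1.90, -3.12);  n_3 = (-0.8541, +0.5201)
∠(n_0, n_3) = 145.38°
δ = |180° − 145.38°| = 34.62°
34.62° ≤ 2α = 43.60°  →  valid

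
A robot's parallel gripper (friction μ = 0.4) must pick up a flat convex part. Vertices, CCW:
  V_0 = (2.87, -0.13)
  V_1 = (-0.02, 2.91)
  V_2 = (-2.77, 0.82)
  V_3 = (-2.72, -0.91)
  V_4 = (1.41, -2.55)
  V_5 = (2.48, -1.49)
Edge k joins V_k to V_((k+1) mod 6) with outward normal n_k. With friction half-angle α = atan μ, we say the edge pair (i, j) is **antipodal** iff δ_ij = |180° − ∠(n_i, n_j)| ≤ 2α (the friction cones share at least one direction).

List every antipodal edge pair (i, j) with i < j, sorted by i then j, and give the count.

count = 5; pairs: (0,2), (0,3), (1,4), (1,5), (2,5)

α = atan 0.4 = 21.80°;  2α = 43.60°
n_0 = (+0.7248, +0.6890)
n_1 = (-0.6051, +0.7962)
n_2 = (-0.9996, -0.0289)
n_3 = (-0.3691, -0.9294)
n_4 = (+0.7038, -0.7104)
n_5 = (+0.9613, -0.2757)
  (0,1): δ = 96.32°  ·
  (0,2): δ = 41.90°  ✓
  (0,3): δ = 24.79°  ✓
  (0,4): δ = 91.18°  ·
  (0,5): δ = 120.45°  ·
  (1,2): δ = 125.58°  ·
  (1,3): δ = 58.89°  ·
  (1,4): δ = 7.50°  ✓
  (1,5): δ = 36.76°  ✓
  (2,3): δ = 113.31°  ·
  (2,4): δ = 46.92°  ·
  (2,5): δ = 17.66°  ✓
  (3,4): δ = 113.61°  ·
  (3,5): δ = 84.34°  ·
  (4,5): δ = 150.73°  ·
antipodal pairs: 5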